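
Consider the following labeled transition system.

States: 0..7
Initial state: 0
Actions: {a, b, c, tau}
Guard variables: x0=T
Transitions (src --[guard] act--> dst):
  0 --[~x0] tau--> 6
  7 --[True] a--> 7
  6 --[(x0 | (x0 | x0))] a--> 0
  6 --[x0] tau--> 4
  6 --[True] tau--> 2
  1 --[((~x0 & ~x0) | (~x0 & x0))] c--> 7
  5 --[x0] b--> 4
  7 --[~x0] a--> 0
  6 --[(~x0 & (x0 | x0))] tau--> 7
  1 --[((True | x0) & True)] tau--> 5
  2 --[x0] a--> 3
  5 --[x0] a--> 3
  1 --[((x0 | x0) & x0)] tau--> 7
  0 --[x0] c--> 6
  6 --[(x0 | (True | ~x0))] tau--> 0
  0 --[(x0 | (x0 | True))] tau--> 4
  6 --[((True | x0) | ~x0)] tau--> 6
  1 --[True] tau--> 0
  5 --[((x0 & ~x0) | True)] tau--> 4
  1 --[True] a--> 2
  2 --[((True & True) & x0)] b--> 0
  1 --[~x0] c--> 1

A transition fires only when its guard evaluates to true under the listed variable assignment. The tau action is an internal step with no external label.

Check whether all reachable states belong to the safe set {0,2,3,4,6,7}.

Answer: INVARIANT HOLDS

Working:
Inv-set: {0,2,3,4,6,7}
Reachable = {0,2,3,4,6}
  0: ✓
  2: ✓
  3: ✓
  4: ✓
  6: ✓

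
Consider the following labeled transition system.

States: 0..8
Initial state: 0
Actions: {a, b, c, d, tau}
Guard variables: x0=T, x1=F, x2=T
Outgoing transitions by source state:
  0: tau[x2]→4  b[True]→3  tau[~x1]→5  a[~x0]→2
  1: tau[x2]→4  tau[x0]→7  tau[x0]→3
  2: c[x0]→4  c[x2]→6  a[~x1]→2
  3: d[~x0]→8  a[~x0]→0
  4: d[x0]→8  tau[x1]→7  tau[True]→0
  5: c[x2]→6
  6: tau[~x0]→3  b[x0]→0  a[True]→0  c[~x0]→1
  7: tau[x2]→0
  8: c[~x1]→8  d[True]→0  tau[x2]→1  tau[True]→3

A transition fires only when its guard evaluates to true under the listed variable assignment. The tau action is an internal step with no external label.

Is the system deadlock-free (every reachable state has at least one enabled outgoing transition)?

Reachable = {0,1,3,4,5,6,7,8}
  0: b→3  tau→4  tau→5  [3 exit(s)]
  1: tau→3  tau→4  tau→7  [3 exit(s)]
  3: ∅  [no exit]
  4: d→8  tau→0  [2 exit(s)]
  5: c→6  [1 exit(s)]
  6: a→0  b→0  [2 exit(s)]
  7: tau→0  [1 exit(s)]
  8: c→8  d→0  tau→1  tau→3  [4 exit(s)]
Path to 3: b

Answer: DEADLOCK at state 3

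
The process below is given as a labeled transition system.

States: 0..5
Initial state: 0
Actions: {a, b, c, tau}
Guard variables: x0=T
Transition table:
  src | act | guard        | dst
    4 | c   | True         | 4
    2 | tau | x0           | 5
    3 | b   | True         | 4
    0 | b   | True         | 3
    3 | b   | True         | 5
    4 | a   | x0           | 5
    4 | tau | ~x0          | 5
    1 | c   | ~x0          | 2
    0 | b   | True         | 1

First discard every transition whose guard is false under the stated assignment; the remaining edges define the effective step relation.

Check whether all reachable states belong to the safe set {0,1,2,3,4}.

Answer: INVARIANT VIOLATED at state 5

Analysis:
Inv-set: {0,1,2,3,4}
Reach set: {0,1,3,4,5}
  0: ✓
  1: ✓
  3: ✓
  4: ✓
  5: outside
witness against invariant: b·b → 5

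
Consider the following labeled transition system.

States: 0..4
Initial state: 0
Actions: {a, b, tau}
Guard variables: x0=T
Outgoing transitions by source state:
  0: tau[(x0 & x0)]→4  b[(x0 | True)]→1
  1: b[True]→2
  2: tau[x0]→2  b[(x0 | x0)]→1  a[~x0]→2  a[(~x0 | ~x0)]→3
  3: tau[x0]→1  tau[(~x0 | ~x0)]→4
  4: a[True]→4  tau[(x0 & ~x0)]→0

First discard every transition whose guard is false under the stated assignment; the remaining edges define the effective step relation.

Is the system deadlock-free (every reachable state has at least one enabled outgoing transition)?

Answer: DEADLOCK-FREE

Trace:
Reach set: {0,1,2,4}
  0: b→1  tau→4  [deg 2]
  1: b→2  [deg 1]
  2: b→1  tau→2  [deg 2]
  4: a→4  [deg 1]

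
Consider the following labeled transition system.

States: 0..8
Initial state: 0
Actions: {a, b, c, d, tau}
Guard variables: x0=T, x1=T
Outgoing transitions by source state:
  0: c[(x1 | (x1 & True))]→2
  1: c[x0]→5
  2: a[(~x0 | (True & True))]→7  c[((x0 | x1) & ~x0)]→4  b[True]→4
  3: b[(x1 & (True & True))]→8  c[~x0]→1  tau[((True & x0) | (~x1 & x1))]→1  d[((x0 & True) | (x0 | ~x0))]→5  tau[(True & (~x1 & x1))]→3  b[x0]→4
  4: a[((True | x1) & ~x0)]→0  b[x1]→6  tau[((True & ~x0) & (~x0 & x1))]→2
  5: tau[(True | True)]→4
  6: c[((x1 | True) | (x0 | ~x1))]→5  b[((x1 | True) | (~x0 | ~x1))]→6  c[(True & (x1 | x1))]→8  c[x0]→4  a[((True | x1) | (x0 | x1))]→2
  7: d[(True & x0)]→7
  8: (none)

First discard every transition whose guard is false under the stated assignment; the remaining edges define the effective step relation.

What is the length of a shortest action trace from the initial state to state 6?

Answer: 3

Working:
Layered search for 6:
  Layer 0: {0}
  Layer 1: {2}
  Layer 2: {4,7}
  Layer 3: {6}
6 enters at depth 3; path c·b·b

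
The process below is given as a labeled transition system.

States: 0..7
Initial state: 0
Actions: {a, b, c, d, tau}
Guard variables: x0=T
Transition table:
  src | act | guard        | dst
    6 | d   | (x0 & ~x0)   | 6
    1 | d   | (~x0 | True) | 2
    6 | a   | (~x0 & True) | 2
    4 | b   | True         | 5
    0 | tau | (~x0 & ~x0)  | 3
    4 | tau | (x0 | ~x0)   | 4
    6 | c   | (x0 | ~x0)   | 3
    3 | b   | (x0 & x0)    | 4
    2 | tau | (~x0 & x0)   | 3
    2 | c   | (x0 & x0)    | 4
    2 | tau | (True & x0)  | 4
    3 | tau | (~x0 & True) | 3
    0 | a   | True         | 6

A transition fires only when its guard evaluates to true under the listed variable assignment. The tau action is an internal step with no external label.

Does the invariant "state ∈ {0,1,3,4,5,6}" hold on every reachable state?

Allowed set {0,1,3,4,5,6}
R = {0,3,4,5,6}
  0: ok
  3: ok
  4: ok
  5: ok
  6: ok

Answer: INVARIANT HOLDS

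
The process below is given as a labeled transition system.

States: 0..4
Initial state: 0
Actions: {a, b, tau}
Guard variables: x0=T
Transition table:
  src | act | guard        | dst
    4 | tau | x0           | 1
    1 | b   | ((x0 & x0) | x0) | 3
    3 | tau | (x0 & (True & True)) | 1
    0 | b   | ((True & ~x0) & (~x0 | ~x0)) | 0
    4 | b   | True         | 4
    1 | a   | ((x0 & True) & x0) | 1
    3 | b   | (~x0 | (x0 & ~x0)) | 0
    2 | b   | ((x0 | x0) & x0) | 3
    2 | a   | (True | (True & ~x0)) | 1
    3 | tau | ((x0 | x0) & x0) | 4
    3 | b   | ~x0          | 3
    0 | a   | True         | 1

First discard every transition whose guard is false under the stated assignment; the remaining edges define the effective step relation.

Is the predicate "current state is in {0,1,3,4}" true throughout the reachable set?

Answer: INVARIANT HOLDS

Working:
Allowed set {0,1,3,4}
R = {0,1,3,4}
  0: ok
  1: ok
  3: ok
  4: ok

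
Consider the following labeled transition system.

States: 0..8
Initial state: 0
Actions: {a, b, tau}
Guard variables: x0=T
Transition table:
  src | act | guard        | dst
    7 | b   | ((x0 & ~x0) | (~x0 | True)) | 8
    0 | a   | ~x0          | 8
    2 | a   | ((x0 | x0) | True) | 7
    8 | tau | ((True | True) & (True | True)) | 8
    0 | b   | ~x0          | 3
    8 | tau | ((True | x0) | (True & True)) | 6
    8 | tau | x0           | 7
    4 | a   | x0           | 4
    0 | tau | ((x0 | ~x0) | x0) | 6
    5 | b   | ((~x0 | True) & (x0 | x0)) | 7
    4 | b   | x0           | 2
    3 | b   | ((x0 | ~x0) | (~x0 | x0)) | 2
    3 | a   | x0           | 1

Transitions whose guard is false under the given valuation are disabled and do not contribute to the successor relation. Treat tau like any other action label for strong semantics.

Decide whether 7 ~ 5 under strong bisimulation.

Answer: NOT BISIMILAR

Trace:
Compute ~ classes (split until stable):
  round 0: {{0,1,2,3,4,5,6,7,8}}
  round 1: {{0,8},{1,6},{2},{3,4},{5,7}}
  round 2: {{0},{1,6},{2},{3},{4},{5},{7},{8}}
stable after 3 split(s): 8 block(s)
7∈{7}, 5∈{5}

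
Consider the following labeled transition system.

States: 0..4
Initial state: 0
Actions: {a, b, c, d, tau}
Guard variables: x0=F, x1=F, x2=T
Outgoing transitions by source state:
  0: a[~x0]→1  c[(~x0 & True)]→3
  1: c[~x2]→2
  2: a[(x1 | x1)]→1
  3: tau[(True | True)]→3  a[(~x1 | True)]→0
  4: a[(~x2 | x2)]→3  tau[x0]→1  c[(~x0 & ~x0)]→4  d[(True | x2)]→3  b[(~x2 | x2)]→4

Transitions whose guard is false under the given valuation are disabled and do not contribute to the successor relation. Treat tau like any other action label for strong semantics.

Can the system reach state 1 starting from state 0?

Answer: REACHABLE

Trace:
8 transition(s) survive guard evaluation.
depth 0: {0}
depth 1: {1,3}  now seen {0,1,3}
Reach set: {0,1,3}
trace reaching 1: a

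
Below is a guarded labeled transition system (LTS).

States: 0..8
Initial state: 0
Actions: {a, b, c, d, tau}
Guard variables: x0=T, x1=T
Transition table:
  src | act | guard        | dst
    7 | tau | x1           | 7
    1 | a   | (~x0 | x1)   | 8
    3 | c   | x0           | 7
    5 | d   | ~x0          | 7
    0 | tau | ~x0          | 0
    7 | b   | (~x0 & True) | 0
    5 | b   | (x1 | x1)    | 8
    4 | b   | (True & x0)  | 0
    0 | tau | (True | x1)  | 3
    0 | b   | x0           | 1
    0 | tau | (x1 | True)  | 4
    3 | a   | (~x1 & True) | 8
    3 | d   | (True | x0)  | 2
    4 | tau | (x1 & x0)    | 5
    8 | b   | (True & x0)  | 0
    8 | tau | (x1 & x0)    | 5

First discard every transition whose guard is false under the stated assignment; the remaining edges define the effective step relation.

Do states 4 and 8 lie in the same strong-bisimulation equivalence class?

Answer: BISIMILAR

Trace:
Bisimulation quotient by refinement:
  π0 = {{0,1,2,3,4,5,6,7,8}}
  π1 = {{0,4,8},{1},{2,6},{3},{5},{7}}
  π2 = {{0},{1},{2,6},{3},{4,8},{5},{7}}
7 equivalence class(es) (converged in 3)
4∈{4,8}, 8∈{4,8}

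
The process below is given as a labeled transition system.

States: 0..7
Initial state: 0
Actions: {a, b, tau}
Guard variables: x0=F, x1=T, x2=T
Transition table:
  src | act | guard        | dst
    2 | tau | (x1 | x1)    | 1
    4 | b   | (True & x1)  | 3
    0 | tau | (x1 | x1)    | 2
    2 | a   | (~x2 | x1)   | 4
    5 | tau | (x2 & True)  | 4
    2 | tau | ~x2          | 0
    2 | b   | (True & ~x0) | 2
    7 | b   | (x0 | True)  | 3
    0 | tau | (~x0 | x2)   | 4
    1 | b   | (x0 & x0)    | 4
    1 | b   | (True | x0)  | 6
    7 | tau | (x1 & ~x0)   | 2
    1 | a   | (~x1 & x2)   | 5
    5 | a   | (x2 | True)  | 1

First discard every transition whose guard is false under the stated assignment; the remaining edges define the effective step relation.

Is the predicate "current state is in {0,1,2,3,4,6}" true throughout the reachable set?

Answer: INVARIANT HOLDS

Working:
Safe = {0,1,2,3,4,6}
R = {0,1,2,3,4,6}
  0: ✓
  1: ✓
  2: ✓
  3: ✓
  4: ✓
  6: ✓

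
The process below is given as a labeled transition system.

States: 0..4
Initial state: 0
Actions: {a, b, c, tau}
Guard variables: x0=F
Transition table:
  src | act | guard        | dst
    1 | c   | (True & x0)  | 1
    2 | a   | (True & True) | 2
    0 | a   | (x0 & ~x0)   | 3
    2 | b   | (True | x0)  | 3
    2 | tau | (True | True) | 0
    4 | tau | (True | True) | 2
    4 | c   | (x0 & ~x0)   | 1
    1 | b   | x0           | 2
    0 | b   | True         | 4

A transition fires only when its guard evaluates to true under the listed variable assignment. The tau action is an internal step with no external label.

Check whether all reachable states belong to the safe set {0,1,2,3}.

Answer: INVARIANT VIOLATED at state 4

Trace:
Safe = {0,1,2,3}
Reachable = {0,2,3,4}
  0: safe
  2: safe
  3: safe
  4: VIOLATES
counterexample path to 4: b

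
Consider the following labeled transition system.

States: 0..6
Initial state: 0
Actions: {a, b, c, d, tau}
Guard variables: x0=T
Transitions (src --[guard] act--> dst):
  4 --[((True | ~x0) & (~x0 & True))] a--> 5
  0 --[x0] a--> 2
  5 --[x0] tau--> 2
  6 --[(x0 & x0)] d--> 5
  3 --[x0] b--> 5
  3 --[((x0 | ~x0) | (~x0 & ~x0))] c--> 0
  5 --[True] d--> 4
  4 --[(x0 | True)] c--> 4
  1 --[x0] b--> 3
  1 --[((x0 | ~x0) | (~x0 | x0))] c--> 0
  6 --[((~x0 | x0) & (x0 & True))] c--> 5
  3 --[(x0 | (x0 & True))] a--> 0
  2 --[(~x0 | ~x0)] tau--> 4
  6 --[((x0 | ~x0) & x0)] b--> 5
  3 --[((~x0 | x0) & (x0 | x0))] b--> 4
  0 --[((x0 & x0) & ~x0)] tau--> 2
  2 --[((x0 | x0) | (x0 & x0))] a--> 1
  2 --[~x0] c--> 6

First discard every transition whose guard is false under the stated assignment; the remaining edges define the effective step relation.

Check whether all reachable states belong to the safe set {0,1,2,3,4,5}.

Inv-set: {0,1,2,3,4,5}
R = {0,1,2,3,4,5}
  0: safe
  1: safe
  2: safe
  3: safe
  4: safe
  5: safe

Answer: INVARIANT HOLDS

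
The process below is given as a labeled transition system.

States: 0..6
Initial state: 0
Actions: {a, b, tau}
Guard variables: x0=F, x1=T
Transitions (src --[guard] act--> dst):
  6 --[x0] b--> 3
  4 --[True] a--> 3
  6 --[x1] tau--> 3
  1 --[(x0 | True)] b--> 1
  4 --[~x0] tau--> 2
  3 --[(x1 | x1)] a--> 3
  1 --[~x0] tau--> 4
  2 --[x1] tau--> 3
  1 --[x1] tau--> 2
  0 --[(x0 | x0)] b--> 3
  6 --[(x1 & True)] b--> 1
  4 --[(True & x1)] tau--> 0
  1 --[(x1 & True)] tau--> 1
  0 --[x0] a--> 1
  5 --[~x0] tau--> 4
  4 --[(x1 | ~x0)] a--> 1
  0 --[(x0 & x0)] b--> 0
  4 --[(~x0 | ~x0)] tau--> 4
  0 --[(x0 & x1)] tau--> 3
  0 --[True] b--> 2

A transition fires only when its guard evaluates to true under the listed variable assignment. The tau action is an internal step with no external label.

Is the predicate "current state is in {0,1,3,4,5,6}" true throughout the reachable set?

Safe = {0,1,3,4,5,6}
R = {0,2,3}
  0: ✓
  2: ✗ unsafe
  3: ✓
witness against invariant: b → 2

Answer: INVARIANT VIOLATED at state 2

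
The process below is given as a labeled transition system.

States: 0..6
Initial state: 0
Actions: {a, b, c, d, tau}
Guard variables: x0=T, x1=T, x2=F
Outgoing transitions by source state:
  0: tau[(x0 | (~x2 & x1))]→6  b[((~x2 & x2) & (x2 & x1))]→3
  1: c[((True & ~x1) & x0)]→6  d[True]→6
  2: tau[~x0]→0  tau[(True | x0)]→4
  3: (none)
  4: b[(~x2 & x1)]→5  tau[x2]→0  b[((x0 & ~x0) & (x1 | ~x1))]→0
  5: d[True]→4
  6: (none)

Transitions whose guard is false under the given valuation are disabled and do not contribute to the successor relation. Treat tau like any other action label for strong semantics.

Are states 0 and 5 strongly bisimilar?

Bisimulation quotient by refinement:
  round 0: {{0,1,2,3,4,5,6}}
  round 1: {{0,2},{1,5},{3,6},{4}}
  round 2: {{0},{1},{2},{3,6},{4},{5}}
6 equivalence class(es) (converged in 3)
[0]={0}  [5]={5}

Answer: NOT BISIMILAR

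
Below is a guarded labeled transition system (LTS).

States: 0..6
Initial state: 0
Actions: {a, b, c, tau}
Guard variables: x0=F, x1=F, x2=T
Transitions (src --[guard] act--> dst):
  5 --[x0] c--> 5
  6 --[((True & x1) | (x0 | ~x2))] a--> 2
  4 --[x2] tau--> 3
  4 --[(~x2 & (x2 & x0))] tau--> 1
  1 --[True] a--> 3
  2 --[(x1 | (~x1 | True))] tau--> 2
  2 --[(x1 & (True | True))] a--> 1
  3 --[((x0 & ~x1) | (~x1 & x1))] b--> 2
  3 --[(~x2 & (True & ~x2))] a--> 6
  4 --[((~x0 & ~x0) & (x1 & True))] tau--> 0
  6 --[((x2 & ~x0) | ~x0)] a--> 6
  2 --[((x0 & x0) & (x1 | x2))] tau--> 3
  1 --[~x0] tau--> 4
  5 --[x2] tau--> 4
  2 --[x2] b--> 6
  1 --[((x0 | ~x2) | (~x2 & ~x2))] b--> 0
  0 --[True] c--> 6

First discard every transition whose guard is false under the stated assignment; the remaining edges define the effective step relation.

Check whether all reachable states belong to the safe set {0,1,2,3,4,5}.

Allowed set {0,1,2,3,4,5}
R = {0,6}
  0: ok
  6: outside
witness against invariant: c → 6

Answer: INVARIANT VIOLATED at state 6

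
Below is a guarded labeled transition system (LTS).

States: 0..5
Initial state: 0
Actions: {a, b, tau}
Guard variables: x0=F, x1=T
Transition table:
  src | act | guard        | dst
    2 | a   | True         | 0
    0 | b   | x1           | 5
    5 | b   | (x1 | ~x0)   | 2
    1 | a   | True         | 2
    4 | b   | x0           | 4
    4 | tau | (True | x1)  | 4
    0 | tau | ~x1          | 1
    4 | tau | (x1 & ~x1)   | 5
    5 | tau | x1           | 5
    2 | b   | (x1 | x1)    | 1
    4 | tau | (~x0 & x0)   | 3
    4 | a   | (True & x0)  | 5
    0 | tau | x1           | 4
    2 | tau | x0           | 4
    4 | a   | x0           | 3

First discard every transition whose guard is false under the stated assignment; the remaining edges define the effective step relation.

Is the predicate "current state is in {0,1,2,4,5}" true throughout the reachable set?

Allowed set {0,1,2,4,5}
R = {0,1,2,4,5}
  0: ✓
  1: ✓
  2: ✓
  4: ✓
  5: ✓

Answer: INVARIANT HOLDS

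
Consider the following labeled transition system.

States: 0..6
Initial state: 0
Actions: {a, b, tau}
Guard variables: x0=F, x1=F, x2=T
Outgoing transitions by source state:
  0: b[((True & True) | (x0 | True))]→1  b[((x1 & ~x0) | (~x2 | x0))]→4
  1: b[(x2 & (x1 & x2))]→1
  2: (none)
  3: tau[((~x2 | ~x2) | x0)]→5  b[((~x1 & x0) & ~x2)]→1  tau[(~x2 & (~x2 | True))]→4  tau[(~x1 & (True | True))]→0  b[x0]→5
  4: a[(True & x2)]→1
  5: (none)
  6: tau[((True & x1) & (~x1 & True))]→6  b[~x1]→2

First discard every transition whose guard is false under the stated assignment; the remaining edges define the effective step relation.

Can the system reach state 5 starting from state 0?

Answer: UNREACHABLE

Trace:
After dropping false guards: 4 live edges.
depth 0: {0}
depth 1: {1}  total {0,1}
R = {0,1}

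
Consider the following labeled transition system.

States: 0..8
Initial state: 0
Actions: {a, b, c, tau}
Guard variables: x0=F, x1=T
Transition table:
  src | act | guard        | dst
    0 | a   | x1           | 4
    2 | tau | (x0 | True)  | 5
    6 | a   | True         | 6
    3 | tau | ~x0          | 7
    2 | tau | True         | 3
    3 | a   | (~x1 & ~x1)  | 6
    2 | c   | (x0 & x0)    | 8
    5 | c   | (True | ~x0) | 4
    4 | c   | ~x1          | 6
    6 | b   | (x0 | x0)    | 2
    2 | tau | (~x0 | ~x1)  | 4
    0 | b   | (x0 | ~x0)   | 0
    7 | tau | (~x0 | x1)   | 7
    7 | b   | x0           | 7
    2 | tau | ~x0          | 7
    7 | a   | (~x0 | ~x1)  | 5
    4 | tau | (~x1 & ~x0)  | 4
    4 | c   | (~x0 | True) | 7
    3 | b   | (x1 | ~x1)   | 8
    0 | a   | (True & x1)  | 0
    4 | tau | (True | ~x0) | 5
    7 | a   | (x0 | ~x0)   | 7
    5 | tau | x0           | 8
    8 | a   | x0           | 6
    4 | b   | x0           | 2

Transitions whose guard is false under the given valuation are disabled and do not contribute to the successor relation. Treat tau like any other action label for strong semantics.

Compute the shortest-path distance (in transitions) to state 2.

Answer: UNREACHABLE

Working:
BFS to 2:
  Layer 0: {0}
  Layer 1: {4}
  Layer 2: {5,7}
2 never appears.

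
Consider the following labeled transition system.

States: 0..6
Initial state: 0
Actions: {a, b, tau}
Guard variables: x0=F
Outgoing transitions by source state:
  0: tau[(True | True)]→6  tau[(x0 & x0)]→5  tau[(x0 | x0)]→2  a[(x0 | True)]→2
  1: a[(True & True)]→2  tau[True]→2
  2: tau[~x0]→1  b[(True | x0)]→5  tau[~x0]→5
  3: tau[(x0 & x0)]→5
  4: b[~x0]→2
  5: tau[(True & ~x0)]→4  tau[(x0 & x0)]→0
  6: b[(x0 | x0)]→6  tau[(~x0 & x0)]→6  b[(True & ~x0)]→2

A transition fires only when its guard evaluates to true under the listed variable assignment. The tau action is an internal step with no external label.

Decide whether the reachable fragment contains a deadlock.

R = {0,1,2,4,5,6}
  0: a→2  tau→6  [2 out]
  1: a→2  tau→2  [2 out]
  2: b→5  tau→1  tau→5  [3 out]
  4: b→2  [1 out]
  5: tau→4  [1 out]
  6: b→2  [1 out]

Answer: DEADLOCK-FREE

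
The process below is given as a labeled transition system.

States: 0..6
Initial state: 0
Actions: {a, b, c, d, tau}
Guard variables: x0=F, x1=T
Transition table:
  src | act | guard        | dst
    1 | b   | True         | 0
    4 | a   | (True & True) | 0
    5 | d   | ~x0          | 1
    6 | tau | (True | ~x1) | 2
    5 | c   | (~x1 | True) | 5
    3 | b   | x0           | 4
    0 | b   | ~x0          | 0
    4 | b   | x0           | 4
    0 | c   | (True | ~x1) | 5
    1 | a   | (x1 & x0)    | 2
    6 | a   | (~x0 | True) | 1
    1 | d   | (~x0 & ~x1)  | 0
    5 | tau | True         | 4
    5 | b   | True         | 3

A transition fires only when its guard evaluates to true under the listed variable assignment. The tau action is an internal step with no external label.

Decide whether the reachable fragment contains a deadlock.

Answer: DEADLOCK at state 3

Trace:
R = {0,1,3,4,5}
  0: b→0  c→5  [deg 2]
  1: b→0  [deg 1]
  3: ∅  [STUCK]
  4: a→0  [deg 1]
  5: b→3  c→5  d→1  tau→4  [deg 4]
trace reaching 3: c·b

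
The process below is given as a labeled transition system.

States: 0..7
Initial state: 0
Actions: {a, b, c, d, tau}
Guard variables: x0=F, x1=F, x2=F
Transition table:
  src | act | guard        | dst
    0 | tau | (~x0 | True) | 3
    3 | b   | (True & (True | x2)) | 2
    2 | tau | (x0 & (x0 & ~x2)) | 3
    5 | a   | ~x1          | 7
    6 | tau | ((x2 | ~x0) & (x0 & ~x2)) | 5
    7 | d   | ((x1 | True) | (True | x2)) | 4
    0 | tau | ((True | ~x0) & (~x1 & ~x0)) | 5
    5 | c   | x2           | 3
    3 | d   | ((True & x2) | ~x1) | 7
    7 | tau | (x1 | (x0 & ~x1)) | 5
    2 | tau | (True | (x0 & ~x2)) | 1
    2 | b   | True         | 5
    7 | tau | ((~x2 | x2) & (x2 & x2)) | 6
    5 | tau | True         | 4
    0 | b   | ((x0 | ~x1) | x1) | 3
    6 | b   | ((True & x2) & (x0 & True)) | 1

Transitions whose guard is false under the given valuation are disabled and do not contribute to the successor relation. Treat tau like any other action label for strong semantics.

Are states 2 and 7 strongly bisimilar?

Refine partition for ~:
  π0 = {{0,1,2,3,4,5,6,7}}
  π1 = {{0,2},{1,4,6},{3},{5},{7}}
  π2 = {{0},{1,4,6},{2},{3},{5},{7}}
Fixed point at round 3; 6 class(es).
[2]={2}  [7]={7}

Answer: NOT BISIMILAR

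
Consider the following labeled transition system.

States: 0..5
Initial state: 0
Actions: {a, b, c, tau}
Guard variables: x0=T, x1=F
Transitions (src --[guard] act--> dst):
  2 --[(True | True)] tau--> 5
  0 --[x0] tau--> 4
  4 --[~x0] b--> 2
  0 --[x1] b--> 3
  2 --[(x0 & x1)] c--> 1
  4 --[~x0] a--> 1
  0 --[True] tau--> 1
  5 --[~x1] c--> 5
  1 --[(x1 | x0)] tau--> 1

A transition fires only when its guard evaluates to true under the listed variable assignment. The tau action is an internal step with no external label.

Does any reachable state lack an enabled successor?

Reach set: {0,1,4}
  0: tau→1  tau→4  [2 out]
  1: tau→1  [1 out]
  4: ∅  [no exit]
trace reaching 4: tau

Answer: DEADLOCK at state 4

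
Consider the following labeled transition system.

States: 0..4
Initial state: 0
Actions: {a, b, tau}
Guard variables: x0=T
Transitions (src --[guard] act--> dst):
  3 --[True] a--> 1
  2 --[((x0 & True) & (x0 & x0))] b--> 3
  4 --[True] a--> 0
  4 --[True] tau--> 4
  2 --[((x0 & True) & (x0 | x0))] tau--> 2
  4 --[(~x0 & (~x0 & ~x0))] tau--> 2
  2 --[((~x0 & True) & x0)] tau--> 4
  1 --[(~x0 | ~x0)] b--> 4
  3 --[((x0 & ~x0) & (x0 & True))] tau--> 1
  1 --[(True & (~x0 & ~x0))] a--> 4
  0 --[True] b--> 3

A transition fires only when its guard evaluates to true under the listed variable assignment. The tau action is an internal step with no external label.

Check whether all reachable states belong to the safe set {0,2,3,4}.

Inv-set: {0,2,3,4}
R = {0,1,3}
  0: ok
  1: outside
  3: ok
witness against invariant: b·a → 1

Answer: INVARIANT VIOLATED at state 1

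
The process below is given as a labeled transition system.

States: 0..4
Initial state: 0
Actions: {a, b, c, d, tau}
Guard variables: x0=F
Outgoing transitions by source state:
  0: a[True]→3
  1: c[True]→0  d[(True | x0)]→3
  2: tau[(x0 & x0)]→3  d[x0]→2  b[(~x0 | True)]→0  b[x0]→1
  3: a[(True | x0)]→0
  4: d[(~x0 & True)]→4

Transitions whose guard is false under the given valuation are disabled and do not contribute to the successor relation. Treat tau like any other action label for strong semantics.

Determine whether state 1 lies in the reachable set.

Guard filter leaves 6 enabled edge(s).
depth 0: {0}
depth 1: {3}  now seen {0,3}
Reachable = {0,3}

Answer: UNREACHABLE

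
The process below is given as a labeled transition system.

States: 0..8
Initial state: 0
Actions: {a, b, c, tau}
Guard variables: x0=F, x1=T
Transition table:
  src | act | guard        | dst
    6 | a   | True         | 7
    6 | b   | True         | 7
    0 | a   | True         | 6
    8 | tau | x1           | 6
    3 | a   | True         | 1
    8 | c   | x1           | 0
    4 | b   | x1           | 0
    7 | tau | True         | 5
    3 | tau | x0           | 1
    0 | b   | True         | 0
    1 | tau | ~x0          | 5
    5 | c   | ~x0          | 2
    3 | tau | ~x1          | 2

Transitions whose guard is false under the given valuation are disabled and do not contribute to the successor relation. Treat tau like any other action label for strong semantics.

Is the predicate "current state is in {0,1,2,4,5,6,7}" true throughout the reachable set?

Answer: INVARIANT HOLDS

Trace:
Inv-set: {0,1,2,4,5,6,7}
Reachable = {0,2,5,6,7}
  0: ok
  2: ok
  5: ok
  6: ok
  7: ok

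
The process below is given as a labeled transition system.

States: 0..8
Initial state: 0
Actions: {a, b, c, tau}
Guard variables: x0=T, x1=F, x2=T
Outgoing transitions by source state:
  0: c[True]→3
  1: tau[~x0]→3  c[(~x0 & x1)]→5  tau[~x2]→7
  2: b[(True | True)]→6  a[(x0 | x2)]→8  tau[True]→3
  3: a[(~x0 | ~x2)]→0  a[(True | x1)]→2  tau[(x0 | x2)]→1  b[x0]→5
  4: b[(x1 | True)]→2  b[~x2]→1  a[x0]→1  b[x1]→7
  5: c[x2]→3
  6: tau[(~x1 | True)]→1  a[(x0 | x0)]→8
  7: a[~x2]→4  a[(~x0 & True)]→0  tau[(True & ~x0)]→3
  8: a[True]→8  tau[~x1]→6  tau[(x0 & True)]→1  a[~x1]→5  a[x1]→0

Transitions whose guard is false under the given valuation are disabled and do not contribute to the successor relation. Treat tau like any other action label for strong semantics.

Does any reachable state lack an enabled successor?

Answer: DEADLOCK at state 1

Working:
R = {0,1,2,3,5,6,8}
  0: c→3  [1 exit(s)]
  1: ∅  [no exit]
  2: a→8  b→6  tau→3  [3 exit(s)]
  3: a→2  b→5  tau→1  [3 exit(s)]
  5: c→3  [1 exit(s)]
  6: a→8  tau→1  [2 exit(s)]
  8: a→5  a→8  tau→1  tau→6  [4 exit(s)]
witness 1: c·tau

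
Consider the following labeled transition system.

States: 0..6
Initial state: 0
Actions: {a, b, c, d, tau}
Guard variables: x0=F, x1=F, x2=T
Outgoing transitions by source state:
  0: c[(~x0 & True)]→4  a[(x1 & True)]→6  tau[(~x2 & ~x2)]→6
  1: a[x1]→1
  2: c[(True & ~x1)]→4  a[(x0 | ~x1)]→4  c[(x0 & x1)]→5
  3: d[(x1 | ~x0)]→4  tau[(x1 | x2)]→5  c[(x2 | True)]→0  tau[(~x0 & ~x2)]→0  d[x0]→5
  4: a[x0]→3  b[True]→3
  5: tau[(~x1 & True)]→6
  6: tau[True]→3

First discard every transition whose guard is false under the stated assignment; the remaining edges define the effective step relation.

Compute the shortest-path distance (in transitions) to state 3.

Breadth-first toward 3:
  L0 = {0}
  L1 = {4}
  L2 = {3}
first hit 3 at d=2 via c·b

Answer: 2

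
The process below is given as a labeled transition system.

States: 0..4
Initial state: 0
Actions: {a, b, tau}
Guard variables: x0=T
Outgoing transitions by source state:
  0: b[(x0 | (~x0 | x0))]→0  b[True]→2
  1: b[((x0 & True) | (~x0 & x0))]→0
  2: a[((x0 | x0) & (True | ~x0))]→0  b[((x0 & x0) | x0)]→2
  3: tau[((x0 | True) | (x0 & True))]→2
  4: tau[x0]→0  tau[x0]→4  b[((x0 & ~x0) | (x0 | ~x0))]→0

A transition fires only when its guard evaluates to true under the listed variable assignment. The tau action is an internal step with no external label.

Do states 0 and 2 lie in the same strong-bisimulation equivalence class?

Answer: NOT BISIMILAR

Trace:
Refine partition for ~:
  round 0: {{0,1,2,3,4}}
  round 1: {{0,1},{2},{3},{4}}
  round 2: {{0},{1},{2},{3},{4}}
stable after 3 split(s): 5 block(s)
[0]={0}  [2]={2}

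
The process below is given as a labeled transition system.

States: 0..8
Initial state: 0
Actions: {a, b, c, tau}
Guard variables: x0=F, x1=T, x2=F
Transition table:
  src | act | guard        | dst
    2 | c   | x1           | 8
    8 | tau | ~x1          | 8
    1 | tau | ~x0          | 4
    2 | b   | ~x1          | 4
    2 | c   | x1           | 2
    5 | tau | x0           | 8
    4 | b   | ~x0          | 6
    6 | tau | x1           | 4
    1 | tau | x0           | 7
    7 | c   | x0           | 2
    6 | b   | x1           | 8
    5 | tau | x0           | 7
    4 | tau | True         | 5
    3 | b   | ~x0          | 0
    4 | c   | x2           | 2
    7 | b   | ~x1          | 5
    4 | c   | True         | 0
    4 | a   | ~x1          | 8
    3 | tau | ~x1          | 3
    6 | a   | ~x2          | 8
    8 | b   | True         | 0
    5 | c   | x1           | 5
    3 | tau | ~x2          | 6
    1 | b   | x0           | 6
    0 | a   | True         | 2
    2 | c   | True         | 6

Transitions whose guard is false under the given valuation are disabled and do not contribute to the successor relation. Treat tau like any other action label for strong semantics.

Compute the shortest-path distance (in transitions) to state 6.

Breadth-first toward 6:
  depth 0: {0}
  depth 1: {2}
  depth 2: {6,8}
depth(6)=2, e.g. a·c

Answer: 2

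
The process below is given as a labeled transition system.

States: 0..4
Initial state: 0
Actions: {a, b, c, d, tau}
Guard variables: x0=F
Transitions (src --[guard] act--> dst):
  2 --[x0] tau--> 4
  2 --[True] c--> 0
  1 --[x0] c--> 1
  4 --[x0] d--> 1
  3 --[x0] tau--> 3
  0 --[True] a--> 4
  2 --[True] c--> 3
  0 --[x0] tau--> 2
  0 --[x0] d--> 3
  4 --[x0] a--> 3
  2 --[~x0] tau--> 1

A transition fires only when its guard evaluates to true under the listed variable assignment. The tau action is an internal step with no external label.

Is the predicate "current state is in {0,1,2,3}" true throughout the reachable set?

Safe = {0,1,2,3}
Reachable = {0,4}
  0: safe
  4: ✗ unsafe
counterexample path to 4: a

Answer: INVARIANT VIOLATED at state 4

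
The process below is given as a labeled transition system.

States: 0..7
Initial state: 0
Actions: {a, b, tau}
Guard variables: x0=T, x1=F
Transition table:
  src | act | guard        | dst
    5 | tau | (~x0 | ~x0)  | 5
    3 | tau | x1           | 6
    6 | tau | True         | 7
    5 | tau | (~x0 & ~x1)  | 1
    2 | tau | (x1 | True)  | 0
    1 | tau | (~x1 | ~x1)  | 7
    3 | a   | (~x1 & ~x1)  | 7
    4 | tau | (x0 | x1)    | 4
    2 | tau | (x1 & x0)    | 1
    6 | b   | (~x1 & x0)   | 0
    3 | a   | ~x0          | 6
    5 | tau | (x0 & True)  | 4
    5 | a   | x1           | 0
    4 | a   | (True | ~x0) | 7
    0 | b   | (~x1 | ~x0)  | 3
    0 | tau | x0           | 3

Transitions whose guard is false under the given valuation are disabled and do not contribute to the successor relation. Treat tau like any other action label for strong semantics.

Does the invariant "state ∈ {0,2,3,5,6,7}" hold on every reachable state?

Answer: INVARIANT HOLDS

Working:
Inv-set: {0,2,3,5,6,7}
R = {0,3,7}
  0: ✓
  3: ✓
  7: ✓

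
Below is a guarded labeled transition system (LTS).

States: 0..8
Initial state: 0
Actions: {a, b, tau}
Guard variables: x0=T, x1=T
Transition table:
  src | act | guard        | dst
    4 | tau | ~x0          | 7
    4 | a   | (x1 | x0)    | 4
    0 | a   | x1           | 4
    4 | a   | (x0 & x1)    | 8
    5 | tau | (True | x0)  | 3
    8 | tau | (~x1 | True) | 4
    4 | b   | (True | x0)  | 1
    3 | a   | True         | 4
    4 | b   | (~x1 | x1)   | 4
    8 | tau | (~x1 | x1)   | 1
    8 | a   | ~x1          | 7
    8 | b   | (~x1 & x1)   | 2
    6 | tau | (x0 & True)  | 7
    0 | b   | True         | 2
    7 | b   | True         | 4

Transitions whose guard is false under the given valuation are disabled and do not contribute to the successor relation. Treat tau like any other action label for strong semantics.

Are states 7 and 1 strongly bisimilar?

Bisimulation quotient by refinement:
  round 0: {{0,1,2,3,4,5,6,7,8}}
  round 1: {{0,4},{1,2},{3},{5,6,8},{7}}
  round 2: {{0},{1,2},{3},{4},{5},{6},{7},{8}}
8 equivalence class(es) (converged in 3)
7∈{7}, 1∈{1,2}

Answer: NOT BISIMILAR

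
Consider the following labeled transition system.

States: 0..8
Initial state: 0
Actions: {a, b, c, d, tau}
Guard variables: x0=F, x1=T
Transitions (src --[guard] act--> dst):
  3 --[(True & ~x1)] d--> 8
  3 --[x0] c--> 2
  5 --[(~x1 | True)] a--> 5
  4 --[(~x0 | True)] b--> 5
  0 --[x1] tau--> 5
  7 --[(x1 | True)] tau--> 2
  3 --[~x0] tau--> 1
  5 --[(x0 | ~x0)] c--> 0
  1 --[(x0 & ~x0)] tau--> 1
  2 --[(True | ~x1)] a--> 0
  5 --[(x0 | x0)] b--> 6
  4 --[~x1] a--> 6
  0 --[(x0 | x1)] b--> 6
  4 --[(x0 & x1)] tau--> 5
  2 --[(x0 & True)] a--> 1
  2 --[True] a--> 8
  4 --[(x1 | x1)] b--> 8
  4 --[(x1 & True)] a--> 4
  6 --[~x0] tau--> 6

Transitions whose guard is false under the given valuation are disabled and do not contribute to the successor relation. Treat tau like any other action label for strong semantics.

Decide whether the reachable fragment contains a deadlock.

Reach set: {0,5,6}
  0: b→6  tau→5  [2 exit(s)]
  5: a→5  c→0  [2 exit(s)]
  6: tau→6  [1 exit(s)]

Answer: DEADLOCK-FREE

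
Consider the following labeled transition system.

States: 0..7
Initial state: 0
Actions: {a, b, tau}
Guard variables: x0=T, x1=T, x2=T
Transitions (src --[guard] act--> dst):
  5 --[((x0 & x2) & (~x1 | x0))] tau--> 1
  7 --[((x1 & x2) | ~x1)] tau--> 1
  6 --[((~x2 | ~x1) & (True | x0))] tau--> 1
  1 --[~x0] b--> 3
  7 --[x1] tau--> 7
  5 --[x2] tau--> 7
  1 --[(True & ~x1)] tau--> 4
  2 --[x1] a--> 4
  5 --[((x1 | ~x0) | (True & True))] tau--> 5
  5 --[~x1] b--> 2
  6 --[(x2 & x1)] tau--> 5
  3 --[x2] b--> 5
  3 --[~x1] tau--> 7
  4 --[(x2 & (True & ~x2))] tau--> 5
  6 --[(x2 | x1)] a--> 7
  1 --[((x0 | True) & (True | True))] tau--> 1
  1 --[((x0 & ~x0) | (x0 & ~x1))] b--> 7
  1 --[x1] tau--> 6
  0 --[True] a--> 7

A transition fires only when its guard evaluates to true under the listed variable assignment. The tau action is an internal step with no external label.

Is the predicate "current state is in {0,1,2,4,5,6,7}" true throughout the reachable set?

Safe = {0,1,2,4,5,6,7}
Reachable = {0,1,5,6,7}
  0: safe
  1: safe
  5: safe
  6: safe
  7: safe

Answer: INVARIANT HOLDS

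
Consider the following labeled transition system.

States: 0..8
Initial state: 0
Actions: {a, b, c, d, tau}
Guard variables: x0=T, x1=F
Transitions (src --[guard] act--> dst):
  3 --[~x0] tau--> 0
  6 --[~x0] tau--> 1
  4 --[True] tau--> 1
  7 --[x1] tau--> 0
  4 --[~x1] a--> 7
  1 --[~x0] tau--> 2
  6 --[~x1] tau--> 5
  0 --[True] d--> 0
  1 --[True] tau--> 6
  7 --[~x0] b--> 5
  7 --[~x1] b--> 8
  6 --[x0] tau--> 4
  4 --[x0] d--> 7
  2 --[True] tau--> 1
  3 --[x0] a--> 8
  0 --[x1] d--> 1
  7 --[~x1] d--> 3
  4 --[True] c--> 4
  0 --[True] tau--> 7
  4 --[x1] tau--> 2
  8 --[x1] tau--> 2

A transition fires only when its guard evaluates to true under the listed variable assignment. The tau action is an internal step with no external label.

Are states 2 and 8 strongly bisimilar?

Compute ~ classes (split until stable):
  π0 = {{0,1,2,3,4,5,6,7,8}}
  π1 = {{0},{1,2,6},{3},{4},{5,8},{7}}
  π2 = {{0},{1,2},{3},{4},{5,8},{6},{7}}
  π3 = {{0},{1},{2},{3},{4},{5,8},{6},{7}}
8 equivalence class(es) (converged in 4)
[2]={2}  [8]={5,8}

Answer: NOT BISIMILAR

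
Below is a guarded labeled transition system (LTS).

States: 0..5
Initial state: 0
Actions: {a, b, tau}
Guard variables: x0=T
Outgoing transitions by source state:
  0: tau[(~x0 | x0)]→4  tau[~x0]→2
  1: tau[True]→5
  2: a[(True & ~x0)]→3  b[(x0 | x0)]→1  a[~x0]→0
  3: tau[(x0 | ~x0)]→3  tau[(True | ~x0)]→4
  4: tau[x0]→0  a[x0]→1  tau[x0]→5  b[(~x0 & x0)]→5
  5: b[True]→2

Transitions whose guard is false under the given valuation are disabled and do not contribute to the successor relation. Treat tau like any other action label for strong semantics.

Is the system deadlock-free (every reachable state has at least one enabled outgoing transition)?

Answer: DEADLOCK-FREE

Working:
Reach set: {0,1,2,4,5}
  0: tau→4  [1 exit(s)]
  1: tau→5  [1 exit(s)]
  2: b→1  [1 exit(s)]
  4: a→1  tau→0  tau→5  [3 exit(s)]
  5: b→2  [1 exit(s)]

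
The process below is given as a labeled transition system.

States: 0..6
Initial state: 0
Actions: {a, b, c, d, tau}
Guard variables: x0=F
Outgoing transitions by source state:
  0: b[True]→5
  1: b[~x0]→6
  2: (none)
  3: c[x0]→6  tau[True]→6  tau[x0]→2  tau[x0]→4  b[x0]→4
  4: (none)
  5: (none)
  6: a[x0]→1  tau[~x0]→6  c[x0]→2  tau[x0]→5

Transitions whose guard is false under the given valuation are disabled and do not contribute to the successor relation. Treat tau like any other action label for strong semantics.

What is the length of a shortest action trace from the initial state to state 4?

Answer: UNREACHABLE

Analysis:
Layered search for 4:
  L0 = {0}
  L1 = {5}
4 never appears.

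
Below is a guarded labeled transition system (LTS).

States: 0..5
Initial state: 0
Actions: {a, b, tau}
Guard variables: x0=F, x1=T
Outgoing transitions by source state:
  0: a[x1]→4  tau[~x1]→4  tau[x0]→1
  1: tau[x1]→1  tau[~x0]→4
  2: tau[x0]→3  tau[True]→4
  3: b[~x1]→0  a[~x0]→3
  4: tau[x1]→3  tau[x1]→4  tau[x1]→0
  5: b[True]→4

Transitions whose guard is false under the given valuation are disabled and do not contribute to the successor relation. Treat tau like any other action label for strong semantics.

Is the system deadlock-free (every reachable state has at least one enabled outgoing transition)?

Reach set: {0,3,4}
  0: a→4  [1 out]
  3: a→3  [1 out]
  4: tau→0  tau→3  tau→4  [3 out]

Answer: DEADLOCK-FREE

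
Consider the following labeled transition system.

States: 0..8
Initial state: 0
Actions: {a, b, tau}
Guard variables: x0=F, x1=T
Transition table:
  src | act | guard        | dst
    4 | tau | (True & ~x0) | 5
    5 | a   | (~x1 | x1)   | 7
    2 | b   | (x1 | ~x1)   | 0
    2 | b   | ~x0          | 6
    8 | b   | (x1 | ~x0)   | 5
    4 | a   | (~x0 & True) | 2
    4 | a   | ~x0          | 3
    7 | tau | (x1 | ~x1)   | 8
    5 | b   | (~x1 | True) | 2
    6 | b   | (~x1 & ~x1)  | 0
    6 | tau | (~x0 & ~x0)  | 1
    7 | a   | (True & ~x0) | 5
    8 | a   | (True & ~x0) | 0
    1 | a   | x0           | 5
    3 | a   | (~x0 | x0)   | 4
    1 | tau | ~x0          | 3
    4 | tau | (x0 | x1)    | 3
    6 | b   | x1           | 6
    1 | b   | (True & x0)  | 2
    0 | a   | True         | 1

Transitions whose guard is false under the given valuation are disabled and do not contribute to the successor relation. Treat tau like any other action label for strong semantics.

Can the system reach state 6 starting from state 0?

After dropping false guards: 17 live edges.
Layer 0: {0}
Layer 1: {1}  now seen {0,1}
Layer 2: {3}  now seen {0,1,3}
Layer 3: {4}  now seen {0,1,3,4}
Layer 4: {2,5}  now seen {0,1,2,3,4,5}
Layer 5: {6,7}  now seen {0,1,2,3,4,5,6,7}
Layer 6: {8}  now seen {0,1,2,3,4,5,6,7,8}
R = {0,1,2,3,4,5,6,7,8}
Path to 6: a·tau·a·a·b

Answer: REACHABLE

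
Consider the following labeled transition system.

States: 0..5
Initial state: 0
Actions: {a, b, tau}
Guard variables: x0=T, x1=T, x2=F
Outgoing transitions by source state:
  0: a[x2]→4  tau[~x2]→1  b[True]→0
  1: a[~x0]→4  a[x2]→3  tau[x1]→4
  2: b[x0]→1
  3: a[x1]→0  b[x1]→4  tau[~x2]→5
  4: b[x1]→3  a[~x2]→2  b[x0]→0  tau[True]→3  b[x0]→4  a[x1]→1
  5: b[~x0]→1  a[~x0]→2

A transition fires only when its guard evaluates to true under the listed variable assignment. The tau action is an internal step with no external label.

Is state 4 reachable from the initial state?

Guard filter leaves 13 enabled edge(s).
Layer 0: {0}
Layer 1: {1}  total {0,1}
Layer 2: {4}  total {0,1,4}
Layer 3: {2,3}  total {0,1,2,3,4}
Layer 4: {5}  total {0,1,2,3,4,5}
R = {0,1,2,3,4,5}
trace reaching 4: tau·tau

Answer: REACHABLE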